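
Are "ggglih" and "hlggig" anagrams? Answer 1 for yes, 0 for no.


Strings: "ggglih", "hlggig"
Sorted first:  ggghil
Sorted second: ggghil
Sorted forms match => anagrams

1


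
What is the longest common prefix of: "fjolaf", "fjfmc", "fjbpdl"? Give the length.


Words: fjolaf, fjfmc, fjbpdl
  Position 0: all 'f' => match
  Position 1: all 'j' => match
  Position 2: ('o', 'f', 'b') => mismatch, stop
LCP = "fj" (length 2)

2


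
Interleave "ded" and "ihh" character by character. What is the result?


Interleaving "ded" and "ihh":
  Position 0: 'd' from first, 'i' from second => "di"
  Position 1: 'e' from first, 'h' from second => "eh"
  Position 2: 'd' from first, 'h' from second => "dh"
Result: diehdh

diehdh


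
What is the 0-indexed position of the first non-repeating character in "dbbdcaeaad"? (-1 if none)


Input: dbbdcaeaad
Character frequencies:
  'a': 3
  'b': 2
  'c': 1
  'd': 3
  'e': 1
Scanning left to right for freq == 1:
  Position 0 ('d'): freq=3, skip
  Position 1 ('b'): freq=2, skip
  Position 2 ('b'): freq=2, skip
  Position 3 ('d'): freq=3, skip
  Position 4 ('c'): unique! => answer = 4

4


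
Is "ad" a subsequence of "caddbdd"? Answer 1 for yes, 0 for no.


Check if "ad" is a subsequence of "caddbdd"
Greedy scan:
  Position 0 ('c'): no match needed
  Position 1 ('a'): matches sub[0] = 'a'
  Position 2 ('d'): matches sub[1] = 'd'
  Position 3 ('d'): no match needed
  Position 4 ('b'): no match needed
  Position 5 ('d'): no match needed
  Position 6 ('d'): no match needed
All 2 characters matched => is a subsequence

1


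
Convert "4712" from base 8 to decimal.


Input: "4712" in base 8
Positional expansion:
  Digit '4' (value 4) x 8^3 = 2048
  Digit '7' (value 7) x 8^2 = 448
  Digit '1' (value 1) x 8^1 = 8
  Digit '2' (value 2) x 8^0 = 2
Sum = 2506

2506


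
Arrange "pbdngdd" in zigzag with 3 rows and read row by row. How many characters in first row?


Zigzag "pbdngdd" into 3 rows:
Placing characters:
  'p' => row 0
  'b' => row 1
  'd' => row 2
  'n' => row 1
  'g' => row 0
  'd' => row 1
  'd' => row 2
Rows:
  Row 0: "pg"
  Row 1: "bnd"
  Row 2: "dd"
First row length: 2

2


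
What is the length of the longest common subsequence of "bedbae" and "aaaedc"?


LCS of "bedbae" and "aaaedc"
DP table:
           a    a    a    e    d    c
      0    0    0    0    0    0    0
  b   0    0    0    0    0    0    0
  e   0    0    0    0    1    1    1
  d   0    0    0    0    1    2    2
  b   0    0    0    0    1    2    2
  a   0    1    1    1    1    2    2
  e   0    1    1    1    2    2    2
LCS length = dp[6][6] = 2

2


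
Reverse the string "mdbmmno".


Input: mdbmmno
Reading characters right to left:
  Position 6: 'o'
  Position 5: 'n'
  Position 4: 'm'
  Position 3: 'm'
  Position 2: 'b'
  Position 1: 'd'
  Position 0: 'm'
Reversed: onmmbdm

onmmbdm


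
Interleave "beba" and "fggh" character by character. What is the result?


Interleaving "beba" and "fggh":
  Position 0: 'b' from first, 'f' from second => "bf"
  Position 1: 'e' from first, 'g' from second => "eg"
  Position 2: 'b' from first, 'g' from second => "bg"
  Position 3: 'a' from first, 'h' from second => "ah"
Result: bfegbgah

bfegbgah


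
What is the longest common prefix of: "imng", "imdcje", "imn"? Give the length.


Words: imng, imdcje, imn
  Position 0: all 'i' => match
  Position 1: all 'm' => match
  Position 2: ('n', 'd', 'n') => mismatch, stop
LCP = "im" (length 2)

2


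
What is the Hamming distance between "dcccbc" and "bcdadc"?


Comparing "dcccbc" and "bcdadc" position by position:
  Position 0: 'd' vs 'b' => differ
  Position 1: 'c' vs 'c' => same
  Position 2: 'c' vs 'd' => differ
  Position 3: 'c' vs 'a' => differ
  Position 4: 'b' vs 'd' => differ
  Position 5: 'c' vs 'c' => same
Total differences (Hamming distance): 4

4


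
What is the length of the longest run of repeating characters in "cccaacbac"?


Input: "cccaacbac"
Scanning for longest run:
  Position 1 ('c'): continues run of 'c', length=2
  Position 2 ('c'): continues run of 'c', length=3
  Position 3 ('a'): new char, reset run to 1
  Position 4 ('a'): continues run of 'a', length=2
  Position 5 ('c'): new char, reset run to 1
  Position 6 ('b'): new char, reset run to 1
  Position 7 ('a'): new char, reset run to 1
  Position 8 ('c'): new char, reset run to 1
Longest run: 'c' with length 3

3


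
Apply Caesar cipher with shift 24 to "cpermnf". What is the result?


Caesar cipher: shift "cpermnf" by 24
  'c' (pos 2) + 24 = pos 0 = 'a'
  'p' (pos 15) + 24 = pos 13 = 'n'
  'e' (pos 4) + 24 = pos 2 = 'c'
  'r' (pos 17) + 24 = pos 15 = 'p'
  'm' (pos 12) + 24 = pos 10 = 'k'
  'n' (pos 13) + 24 = pos 11 = 'l'
  'f' (pos 5) + 24 = pos 3 = 'd'
Result: ancpkld

ancpkld


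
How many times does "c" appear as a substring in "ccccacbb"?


Searching for "c" in "ccccacbb"
Scanning each position:
  Position 0: "c" => MATCH
  Position 1: "c" => MATCH
  Position 2: "c" => MATCH
  Position 3: "c" => MATCH
  Position 4: "a" => no
  Position 5: "c" => MATCH
  Position 6: "b" => no
  Position 7: "b" => no
Total occurrences: 5

5


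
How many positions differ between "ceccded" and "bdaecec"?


Comparing "ceccded" and "bdaecec" position by position:
  Position 0: 'c' vs 'b' => DIFFER
  Position 1: 'e' vs 'd' => DIFFER
  Position 2: 'c' vs 'a' => DIFFER
  Position 3: 'c' vs 'e' => DIFFER
  Position 4: 'd' vs 'c' => DIFFER
  Position 5: 'e' vs 'e' => same
  Position 6: 'd' vs 'c' => DIFFER
Positions that differ: 6

6


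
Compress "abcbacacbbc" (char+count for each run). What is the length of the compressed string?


Input: abcbacacbbc
Runs:
  'a' x 1 => "a1"
  'b' x 1 => "b1"
  'c' x 1 => "c1"
  'b' x 1 => "b1"
  'a' x 1 => "a1"
  'c' x 1 => "c1"
  'a' x 1 => "a1"
  'c' x 1 => "c1"
  'b' x 2 => "b2"
  'c' x 1 => "c1"
Compressed: "a1b1c1b1a1c1a1c1b2c1"
Compressed length: 20

20


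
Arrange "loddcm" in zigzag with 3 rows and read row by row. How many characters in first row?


Zigzag "loddcm" into 3 rows:
Placing characters:
  'l' => row 0
  'o' => row 1
  'd' => row 2
  'd' => row 1
  'c' => row 0
  'm' => row 1
Rows:
  Row 0: "lc"
  Row 1: "odm"
  Row 2: "d"
First row length: 2

2


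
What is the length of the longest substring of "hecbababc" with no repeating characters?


Input: "hecbababc"
Sliding window (track last position of each char):
  Position 0 ('h'): window [0,0] length 1 -- new best
  Position 1 ('e'): window [0,1] length 2 -- new best
  Position 2 ('c'): window [0,2] length 3 -- new best
  Position 3 ('b'): window [0,3] length 4 -- new best
  Position 4 ('a'): window [0,4] length 5 -- new best
  Position 5 ('b'): repeat (last at 3), move window start to 4
  Position 5 ('b'): window [4,5] length 2
  Position 6 ('a'): repeat (last at 4), move window start to 5
  Position 6 ('a'): window [5,6] length 2
  Position 7 ('b'): repeat (last at 5), move window start to 6
  Position 7 ('b'): window [6,7] length 2
  Position 8 ('c'): window [6,8] length 3
Longest substring with no repeats: "hecba" with length 5

5


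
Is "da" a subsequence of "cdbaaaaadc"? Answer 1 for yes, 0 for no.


Check if "da" is a subsequence of "cdbaaaaadc"
Greedy scan:
  Position 0 ('c'): no match needed
  Position 1 ('d'): matches sub[0] = 'd'
  Position 2 ('b'): no match needed
  Position 3 ('a'): matches sub[1] = 'a'
  Position 4 ('a'): no match needed
  Position 5 ('a'): no match needed
  Position 6 ('a'): no match needed
  Position 7 ('a'): no match needed
  Position 8 ('d'): no match needed
  Position 9 ('c'): no match needed
All 2 characters matched => is a subsequence

1


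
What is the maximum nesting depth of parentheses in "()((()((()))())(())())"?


Input: "()((()((()))())(())())"
Tracking depth:
  Position 0 '(': depth becomes 1
  Position 1 ')': depth becomes 0
  Position 2 '(': depth becomes 1
  Position 3 '(': depth becomes 2
  Position 4 '(': depth becomes 3
  Position 5 ')': depth becomes 2
  Position 6 '(': depth becomes 3
  Position 7 '(': depth becomes 4
  Position 8 '(': depth becomes 5
  Position 9 ')': depth becomes 4
  Position 10 ')': depth becomes 3
  Position 11 ')': depth becomes 2
  Position 12 '(': depth becomes 3
  Position 13 ')': depth becomes 2
  Position 14 ')': depth becomes 1
  Position 15 '(': depth becomes 2
  Position 16 '(': depth becomes 3
  Position 17 ')': depth becomes 2
  Position 18 ')': depth becomes 1
  Position 19 '(': depth becomes 2
  Position 20 ')': depth becomes 1
  Position 21 ')': depth becomes 0
Maximum depth reached: 5

5


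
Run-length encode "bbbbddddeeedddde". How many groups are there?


Input: bbbbddddeeedddde
Scanning for consecutive runs:
  Group 1: 'b' x 4 (positions 0-3)
  Group 2: 'd' x 4 (positions 4-7)
  Group 3: 'e' x 3 (positions 8-10)
  Group 4: 'd' x 4 (positions 11-14)
  Group 5: 'e' x 1 (positions 15-15)
Total groups: 5

5


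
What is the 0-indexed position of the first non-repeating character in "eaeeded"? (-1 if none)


Input: eaeeded
Character frequencies:
  'a': 1
  'd': 2
  'e': 4
Scanning left to right for freq == 1:
  Position 0 ('e'): freq=4, skip
  Position 1 ('a'): unique! => answer = 1

1


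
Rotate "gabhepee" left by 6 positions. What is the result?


Input: "gabhepee", rotate left by 6
First 6 characters: "gabhep"
Remaining characters: "ee"
Concatenate remaining + first: "ee" + "gabhep" = "eegabhep"

eegabhep


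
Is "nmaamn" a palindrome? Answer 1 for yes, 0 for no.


Input: nmaamn
Reversed: nmaamn
  Compare pos 0 ('n') with pos 5 ('n'): match
  Compare pos 1 ('m') with pos 4 ('m'): match
  Compare pos 2 ('a') with pos 3 ('a'): match
Result: palindrome

1


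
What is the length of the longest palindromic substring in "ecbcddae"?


Input: "ecbcddae"
Checking substrings for palindromes:
  [1:4] "cbc" (len 3) => palindrome
  [4:6] "dd" (len 2) => palindrome
Longest palindromic substring: "cbc" with length 3

3


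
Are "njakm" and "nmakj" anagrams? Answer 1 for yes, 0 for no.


Strings: "njakm", "nmakj"
Sorted first:  ajkmn
Sorted second: ajkmn
Sorted forms match => anagrams

1


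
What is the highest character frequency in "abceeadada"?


Input: abceeadada
Character counts:
  'a': 4
  'b': 1
  'c': 1
  'd': 2
  'e': 2
Maximum frequency: 4

4


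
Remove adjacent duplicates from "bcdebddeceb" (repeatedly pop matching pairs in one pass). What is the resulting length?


Input: bcdebddeceb
Stack-based adjacent duplicate removal:
  Read 'b': push. Stack: b
  Read 'c': push. Stack: bc
  Read 'd': push. Stack: bcd
  Read 'e': push. Stack: bcde
  Read 'b': push. Stack: bcdeb
  Read 'd': push. Stack: bcdebd
  Read 'd': matches stack top 'd' => pop. Stack: bcdeb
  Read 'e': push. Stack: bcdebe
  Read 'c': push. Stack: bcdebec
  Read 'e': push. Stack: bcdebece
  Read 'b': push. Stack: bcdebeceb
Final stack: "bcdebeceb" (length 9)

9


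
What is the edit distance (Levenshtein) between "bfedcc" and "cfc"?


Computing edit distance: "bfedcc" -> "cfc"
DP table:
           c    f    c
      0    1    2    3
  b   1    1    2    3
  f   2    2    1    2
  e   3    3    2    2
  d   4    4    3    3
  c   5    4    4    3
  c   6    5    5    4
Edit distance = dp[6][3] = 4

4


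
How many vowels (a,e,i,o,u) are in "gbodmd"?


Input: gbodmd
Checking each character:
  'g' at position 0: consonant
  'b' at position 1: consonant
  'o' at position 2: vowel (running total: 1)
  'd' at position 3: consonant
  'm' at position 4: consonant
  'd' at position 5: consonant
Total vowels: 1

1


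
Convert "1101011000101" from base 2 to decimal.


Input: "1101011000101" in base 2
Positional expansion:
  Digit '1' (value 1) x 2^12 = 4096
  Digit '1' (value 1) x 2^11 = 2048
  Digit '0' (value 0) x 2^10 = 0
  Digit '1' (value 1) x 2^9 = 512
  Digit '0' (value 0) x 2^8 = 0
  Digit '1' (value 1) x 2^7 = 128
  Digit '1' (value 1) x 2^6 = 64
  Digit '0' (value 0) x 2^5 = 0
  Digit '0' (value 0) x 2^4 = 0
  Digit '0' (value 0) x 2^3 = 0
  Digit '1' (value 1) x 2^2 = 4
  Digit '0' (value 0) x 2^1 = 0
  Digit '1' (value 1) x 2^0 = 1
Sum = 6853

6853


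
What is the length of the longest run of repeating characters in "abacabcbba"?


Input: "abacabcbba"
Scanning for longest run:
  Position 1 ('b'): new char, reset run to 1
  Position 2 ('a'): new char, reset run to 1
  Position 3 ('c'): new char, reset run to 1
  Position 4 ('a'): new char, reset run to 1
  Position 5 ('b'): new char, reset run to 1
  Position 6 ('c'): new char, reset run to 1
  Position 7 ('b'): new char, reset run to 1
  Position 8 ('b'): continues run of 'b', length=2
  Position 9 ('a'): new char, reset run to 1
Longest run: 'b' with length 2

2


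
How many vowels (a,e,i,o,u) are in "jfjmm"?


Input: jfjmm
Checking each character:
  'j' at position 0: consonant
  'f' at position 1: consonant
  'j' at position 2: consonant
  'm' at position 3: consonant
  'm' at position 4: consonant
Total vowels: 0

0


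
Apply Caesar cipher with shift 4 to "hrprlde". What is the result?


Caesar cipher: shift "hrprlde" by 4
  'h' (pos 7) + 4 = pos 11 = 'l'
  'r' (pos 17) + 4 = pos 21 = 'v'
  'p' (pos 15) + 4 = pos 19 = 't'
  'r' (pos 17) + 4 = pos 21 = 'v'
  'l' (pos 11) + 4 = pos 15 = 'p'
  'd' (pos 3) + 4 = pos 7 = 'h'
  'e' (pos 4) + 4 = pos 8 = 'i'
Result: lvtvphi

lvtvphi


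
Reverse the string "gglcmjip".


Input: gglcmjip
Reading characters right to left:
  Position 7: 'p'
  Position 6: 'i'
  Position 5: 'j'
  Position 4: 'm'
  Position 3: 'c'
  Position 2: 'l'
  Position 1: 'g'
  Position 0: 'g'
Reversed: pijmclgg

pijmclgg


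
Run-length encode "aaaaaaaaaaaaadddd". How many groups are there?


Input: aaaaaaaaaaaaadddd
Scanning for consecutive runs:
  Group 1: 'a' x 13 (positions 0-12)
  Group 2: 'd' x 4 (positions 13-16)
Total groups: 2

2


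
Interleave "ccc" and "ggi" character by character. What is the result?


Interleaving "ccc" and "ggi":
  Position 0: 'c' from first, 'g' from second => "cg"
  Position 1: 'c' from first, 'g' from second => "cg"
  Position 2: 'c' from first, 'i' from second => "ci"
Result: cgcgci

cgcgci


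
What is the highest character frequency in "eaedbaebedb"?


Input: eaedbaebedb
Character counts:
  'a': 2
  'b': 3
  'd': 2
  'e': 4
Maximum frequency: 4

4


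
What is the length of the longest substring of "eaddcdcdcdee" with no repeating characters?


Input: "eaddcdcdcdee"
Sliding window (track last position of each char):
  Position 0 ('e'): window [0,0] length 1 -- new best
  Position 1 ('a'): window [0,1] length 2 -- new best
  Position 2 ('d'): window [0,2] length 3 -- new best
  Position 3 ('d'): repeat (last at 2), move window start to 3
  Position 3 ('d'): window [3,3] length 1
  Position 4 ('c'): window [3,4] length 2
  Position 5 ('d'): repeat (last at 3), move window start to 4
  Position 5 ('d'): window [4,5] length 2
  Position 6 ('c'): repeat (last at 4), move window start to 5
  Position 6 ('c'): window [5,6] length 2
  Position 7 ('d'): repeat (last at 5), move window start to 6
  Position 7 ('d'): window [6,7] length 2
  Position 8 ('c'): repeat (last at 6), move window start to 7
  Position 8 ('c'): window [7,8] length 2
  Position 9 ('d'): repeat (last at 7), move window start to 8
  Position 9 ('d'): window [8,9] length 2
  Position 10 ('e'): window [8,10] length 3
  Position 11 ('e'): repeat (last at 10), move window start to 11
  Position 11 ('e'): window [11,11] length 1
Longest substring with no repeats: "ead" with length 3

3


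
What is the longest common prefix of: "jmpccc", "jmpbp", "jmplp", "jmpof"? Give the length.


Words: jmpccc, jmpbp, jmplp, jmpof
  Position 0: all 'j' => match
  Position 1: all 'm' => match
  Position 2: all 'p' => match
  Position 3: ('c', 'b', 'l', 'o') => mismatch, stop
LCP = "jmp" (length 3)

3


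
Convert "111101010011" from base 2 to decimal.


Input: "111101010011" in base 2
Positional expansion:
  Digit '1' (value 1) x 2^11 = 2048
  Digit '1' (value 1) x 2^10 = 1024
  Digit '1' (value 1) x 2^9 = 512
  Digit '1' (value 1) x 2^8 = 256
  Digit '0' (value 0) x 2^7 = 0
  Digit '1' (value 1) x 2^6 = 64
  Digit '0' (value 0) x 2^5 = 0
  Digit '1' (value 1) x 2^4 = 16
  Digit '0' (value 0) x 2^3 = 0
  Digit '0' (value 0) x 2^2 = 0
  Digit '1' (value 1) x 2^1 = 2
  Digit '1' (value 1) x 2^0 = 1
Sum = 3923

3923


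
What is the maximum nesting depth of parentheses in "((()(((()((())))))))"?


Input: "((()(((()((())))))))"
Tracking depth:
  Position 0 '(': depth becomes 1
  Position 1 '(': depth becomes 2
  Position 2 '(': depth becomes 3
  Position 3 ')': depth becomes 2
  Position 4 '(': depth becomes 3
  Position 5 '(': depth becomes 4
  Position 6 '(': depth becomes 5
  Position 7 '(': depth becomes 6
  Position 8 ')': depth becomes 5
  Position 9 '(': depth becomes 6
  Position 10 '(': depth becomes 7
  Position 11 '(': depth becomes 8
  Position 12 ')': depth becomes 7
  Position 13 ')': depth becomes 6
  Position 14 ')': depth becomes 5
  Position 15 ')': depth becomes 4
  Position 16 ')': depth becomes 3
  Position 17 ')': depth becomes 2
  Position 18 ')': depth becomes 1
  Position 19 ')': depth becomes 0
Maximum depth reached: 8

8


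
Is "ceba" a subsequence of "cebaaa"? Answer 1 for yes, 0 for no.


Check if "ceba" is a subsequence of "cebaaa"
Greedy scan:
  Position 0 ('c'): matches sub[0] = 'c'
  Position 1 ('e'): matches sub[1] = 'e'
  Position 2 ('b'): matches sub[2] = 'b'
  Position 3 ('a'): matches sub[3] = 'a'
  Position 4 ('a'): no match needed
  Position 5 ('a'): no match needed
All 4 characters matched => is a subsequence

1


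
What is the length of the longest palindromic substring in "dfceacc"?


Input: "dfceacc"
Checking substrings for palindromes:
  [5:7] "cc" (len 2) => palindrome
Longest palindromic substring: "cc" with length 2

2


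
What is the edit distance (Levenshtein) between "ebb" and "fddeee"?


Computing edit distance: "ebb" -> "fddeee"
DP table:
           f    d    d    e    e    e
      0    1    2    3    4    5    6
  e   1    1    2    3    3    4    5
  b   2    2    2    3    4    4    5
  b   3    3    3    3    4    5    5
Edit distance = dp[3][6] = 5

5


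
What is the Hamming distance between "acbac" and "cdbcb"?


Comparing "acbac" and "cdbcb" position by position:
  Position 0: 'a' vs 'c' => differ
  Position 1: 'c' vs 'd' => differ
  Position 2: 'b' vs 'b' => same
  Position 3: 'a' vs 'c' => differ
  Position 4: 'c' vs 'b' => differ
Total differences (Hamming distance): 4

4


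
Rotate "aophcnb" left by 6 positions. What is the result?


Input: "aophcnb", rotate left by 6
First 6 characters: "aophcn"
Remaining characters: "b"
Concatenate remaining + first: "b" + "aophcn" = "baophcn"

baophcn


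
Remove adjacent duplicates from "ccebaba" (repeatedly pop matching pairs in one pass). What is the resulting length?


Input: ccebaba
Stack-based adjacent duplicate removal:
  Read 'c': push. Stack: c
  Read 'c': matches stack top 'c' => pop. Stack: (empty)
  Read 'e': push. Stack: e
  Read 'b': push. Stack: eb
  Read 'a': push. Stack: eba
  Read 'b': push. Stack: ebab
  Read 'a': push. Stack: ebaba
Final stack: "ebaba" (length 5)

5


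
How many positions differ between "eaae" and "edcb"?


Comparing "eaae" and "edcb" position by position:
  Position 0: 'e' vs 'e' => same
  Position 1: 'a' vs 'd' => DIFFER
  Position 2: 'a' vs 'c' => DIFFER
  Position 3: 'e' vs 'b' => DIFFER
Positions that differ: 3

3


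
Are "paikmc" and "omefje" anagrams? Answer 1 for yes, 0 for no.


Strings: "paikmc", "omefje"
Sorted first:  acikmp
Sorted second: eefjmo
Differ at position 0: 'a' vs 'e' => not anagrams

0


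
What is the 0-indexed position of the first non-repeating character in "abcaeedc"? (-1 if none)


Input: abcaeedc
Character frequencies:
  'a': 2
  'b': 1
  'c': 2
  'd': 1
  'e': 2
Scanning left to right for freq == 1:
  Position 0 ('a'): freq=2, skip
  Position 1 ('b'): unique! => answer = 1

1


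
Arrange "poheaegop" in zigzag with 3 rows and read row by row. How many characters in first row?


Zigzag "poheaegop" into 3 rows:
Placing characters:
  'p' => row 0
  'o' => row 1
  'h' => row 2
  'e' => row 1
  'a' => row 0
  'e' => row 1
  'g' => row 2
  'o' => row 1
  'p' => row 0
Rows:
  Row 0: "pap"
  Row 1: "oeeo"
  Row 2: "hg"
First row length: 3

3


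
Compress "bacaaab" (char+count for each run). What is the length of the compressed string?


Input: bacaaab
Runs:
  'b' x 1 => "b1"
  'a' x 1 => "a1"
  'c' x 1 => "c1"
  'a' x 3 => "a3"
  'b' x 1 => "b1"
Compressed: "b1a1c1a3b1"
Compressed length: 10

10


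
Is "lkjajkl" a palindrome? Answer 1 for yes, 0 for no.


Input: lkjajkl
Reversed: lkjajkl
  Compare pos 0 ('l') with pos 6 ('l'): match
  Compare pos 1 ('k') with pos 5 ('k'): match
  Compare pos 2 ('j') with pos 4 ('j'): match
Result: palindrome

1


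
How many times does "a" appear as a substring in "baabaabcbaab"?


Searching for "a" in "baabaabcbaab"
Scanning each position:
  Position 0: "b" => no
  Position 1: "a" => MATCH
  Position 2: "a" => MATCH
  Position 3: "b" => no
  Position 4: "a" => MATCH
  Position 5: "a" => MATCH
  Position 6: "b" => no
  Position 7: "c" => no
  Position 8: "b" => no
  Position 9: "a" => MATCH
  Position 10: "a" => MATCH
  Position 11: "b" => no
Total occurrences: 6

6


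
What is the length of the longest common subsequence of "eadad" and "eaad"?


LCS of "eadad" and "eaad"
DP table:
           e    a    a    d
      0    0    0    0    0
  e   0    1    1    1    1
  a   0    1    2    2    2
  d   0    1    2    2    3
  a   0    1    2    3    3
  d   0    1    2    3    4
LCS length = dp[5][4] = 4

4


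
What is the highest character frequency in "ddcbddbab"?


Input: ddcbddbab
Character counts:
  'a': 1
  'b': 3
  'c': 1
  'd': 4
Maximum frequency: 4

4


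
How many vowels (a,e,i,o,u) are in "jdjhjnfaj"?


Input: jdjhjnfaj
Checking each character:
  'j' at position 0: consonant
  'd' at position 1: consonant
  'j' at position 2: consonant
  'h' at position 3: consonant
  'j' at position 4: consonant
  'n' at position 5: consonant
  'f' at position 6: consonant
  'a' at position 7: vowel (running total: 1)
  'j' at position 8: consonant
Total vowels: 1

1


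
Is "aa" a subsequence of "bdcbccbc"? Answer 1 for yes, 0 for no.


Check if "aa" is a subsequence of "bdcbccbc"
Greedy scan:
  Position 0 ('b'): no match needed
  Position 1 ('d'): no match needed
  Position 2 ('c'): no match needed
  Position 3 ('b'): no match needed
  Position 4 ('c'): no match needed
  Position 5 ('c'): no match needed
  Position 6 ('b'): no match needed
  Position 7 ('c'): no match needed
Only matched 0/2 characters => not a subsequence

0


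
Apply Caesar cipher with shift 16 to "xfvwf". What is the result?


Caesar cipher: shift "xfvwf" by 16
  'x' (pos 23) + 16 = pos 13 = 'n'
  'f' (pos 5) + 16 = pos 21 = 'v'
  'v' (pos 21) + 16 = pos 11 = 'l'
  'w' (pos 22) + 16 = pos 12 = 'm'
  'f' (pos 5) + 16 = pos 21 = 'v'
Result: nvlmv

nvlmv


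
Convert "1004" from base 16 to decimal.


Input: "1004" in base 16
Positional expansion:
  Digit '1' (value 1) x 16^3 = 4096
  Digit '0' (value 0) x 16^2 = 0
  Digit '0' (value 0) x 16^1 = 0
  Digit '4' (value 4) x 16^0 = 4
Sum = 4100

4100


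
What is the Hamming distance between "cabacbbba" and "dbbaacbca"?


Comparing "cabacbbba" and "dbbaacbca" position by position:
  Position 0: 'c' vs 'd' => differ
  Position 1: 'a' vs 'b' => differ
  Position 2: 'b' vs 'b' => same
  Position 3: 'a' vs 'a' => same
  Position 4: 'c' vs 'a' => differ
  Position 5: 'b' vs 'c' => differ
  Position 6: 'b' vs 'b' => same
  Position 7: 'b' vs 'c' => differ
  Position 8: 'a' vs 'a' => same
Total differences (Hamming distance): 5

5


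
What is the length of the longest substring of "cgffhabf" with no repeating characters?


Input: "cgffhabf"
Sliding window (track last position of each char):
  Position 0 ('c'): window [0,0] length 1 -- new best
  Position 1 ('g'): window [0,1] length 2 -- new best
  Position 2 ('f'): window [0,2] length 3 -- new best
  Position 3 ('f'): repeat (last at 2), move window start to 3
  Position 3 ('f'): window [3,3] length 1
  Position 4 ('h'): window [3,4] length 2
  Position 5 ('a'): window [3,5] length 3
  Position 6 ('b'): window [3,6] length 4 -- new best
  Position 7 ('f'): repeat (last at 3), move window start to 4
  Position 7 ('f'): window [4,7] length 4
Longest substring with no repeats: "fhab" with length 4

4


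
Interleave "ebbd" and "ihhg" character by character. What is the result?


Interleaving "ebbd" and "ihhg":
  Position 0: 'e' from first, 'i' from second => "ei"
  Position 1: 'b' from first, 'h' from second => "bh"
  Position 2: 'b' from first, 'h' from second => "bh"
  Position 3: 'd' from first, 'g' from second => "dg"
Result: eibhbhdg

eibhbhdg


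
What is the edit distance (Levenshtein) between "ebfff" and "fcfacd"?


Computing edit distance: "ebfff" -> "fcfacd"
DP table:
           f    c    f    a    c    d
      0    1    2    3    4    5    6
  e   1    1    2    3    4    5    6
  b   2    2    2    3    4    5    6
  f   3    2    3    2    3    4    5
  f   4    3    3    3    3    4    5
  f   5    4    4    3    4    4    5
Edit distance = dp[5][6] = 5

5


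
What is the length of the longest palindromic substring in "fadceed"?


Input: "fadceed"
Checking substrings for palindromes:
  [4:6] "ee" (len 2) => palindrome
Longest palindromic substring: "ee" with length 2

2


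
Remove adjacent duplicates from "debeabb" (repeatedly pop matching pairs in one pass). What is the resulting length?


Input: debeabb
Stack-based adjacent duplicate removal:
  Read 'd': push. Stack: d
  Read 'e': push. Stack: de
  Read 'b': push. Stack: deb
  Read 'e': push. Stack: debe
  Read 'a': push. Stack: debea
  Read 'b': push. Stack: debeab
  Read 'b': matches stack top 'b' => pop. Stack: debea
Final stack: "debea" (length 5)

5


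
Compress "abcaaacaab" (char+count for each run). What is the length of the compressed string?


Input: abcaaacaab
Runs:
  'a' x 1 => "a1"
  'b' x 1 => "b1"
  'c' x 1 => "c1"
  'a' x 3 => "a3"
  'c' x 1 => "c1"
  'a' x 2 => "a2"
  'b' x 1 => "b1"
Compressed: "a1b1c1a3c1a2b1"
Compressed length: 14

14


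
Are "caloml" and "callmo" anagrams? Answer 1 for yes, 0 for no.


Strings: "caloml", "callmo"
Sorted first:  acllmo
Sorted second: acllmo
Sorted forms match => anagrams

1


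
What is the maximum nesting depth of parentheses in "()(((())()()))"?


Input: "()(((())()()))"
Tracking depth:
  Position 0 '(': depth becomes 1
  Position 1 ')': depth becomes 0
  Position 2 '(': depth becomes 1
  Position 3 '(': depth becomes 2
  Position 4 '(': depth becomes 3
  Position 5 '(': depth becomes 4
  Position 6 ')': depth becomes 3
  Position 7 ')': depth becomes 2
  Position 8 '(': depth becomes 3
  Position 9 ')': depth becomes 2
  Position 10 '(': depth becomes 3
  Position 11 ')': depth becomes 2
  Position 12 ')': depth becomes 1
  Position 13 ')': depth becomes 0
Maximum depth reached: 4

4


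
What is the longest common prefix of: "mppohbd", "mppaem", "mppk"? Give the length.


Words: mppohbd, mppaem, mppk
  Position 0: all 'm' => match
  Position 1: all 'p' => match
  Position 2: all 'p' => match
  Position 3: ('o', 'a', 'k') => mismatch, stop
LCP = "mpp" (length 3)

3


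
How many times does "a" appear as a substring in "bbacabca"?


Searching for "a" in "bbacabca"
Scanning each position:
  Position 0: "b" => no
  Position 1: "b" => no
  Position 2: "a" => MATCH
  Position 3: "c" => no
  Position 4: "a" => MATCH
  Position 5: "b" => no
  Position 6: "c" => no
  Position 7: "a" => MATCH
Total occurrences: 3

3


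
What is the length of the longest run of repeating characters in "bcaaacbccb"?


Input: "bcaaacbccb"
Scanning for longest run:
  Position 1 ('c'): new char, reset run to 1
  Position 2 ('a'): new char, reset run to 1
  Position 3 ('a'): continues run of 'a', length=2
  Position 4 ('a'): continues run of 'a', length=3
  Position 5 ('c'): new char, reset run to 1
  Position 6 ('b'): new char, reset run to 1
  Position 7 ('c'): new char, reset run to 1
  Position 8 ('c'): continues run of 'c', length=2
  Position 9 ('b'): new char, reset run to 1
Longest run: 'a' with length 3

3


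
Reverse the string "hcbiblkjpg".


Input: hcbiblkjpg
Reading characters right to left:
  Position 9: 'g'
  Position 8: 'p'
  Position 7: 'j'
  Position 6: 'k'
  Position 5: 'l'
  Position 4: 'b'
  Position 3: 'i'
  Position 2: 'b'
  Position 1: 'c'
  Position 0: 'h'
Reversed: gpjklbibch

gpjklbibch


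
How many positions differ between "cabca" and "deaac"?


Comparing "cabca" and "deaac" position by position:
  Position 0: 'c' vs 'd' => DIFFER
  Position 1: 'a' vs 'e' => DIFFER
  Position 2: 'b' vs 'a' => DIFFER
  Position 3: 'c' vs 'a' => DIFFER
  Position 4: 'a' vs 'c' => DIFFER
Positions that differ: 5

5


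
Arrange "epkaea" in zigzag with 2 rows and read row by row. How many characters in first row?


Zigzag "epkaea" into 2 rows:
Placing characters:
  'e' => row 0
  'p' => row 1
  'k' => row 0
  'a' => row 1
  'e' => row 0
  'a' => row 1
Rows:
  Row 0: "eke"
  Row 1: "paa"
First row length: 3

3


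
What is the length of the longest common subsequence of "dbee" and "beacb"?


LCS of "dbee" and "beacb"
DP table:
           b    e    a    c    b
      0    0    0    0    0    0
  d   0    0    0    0    0    0
  b   0    1    1    1    1    1
  e   0    1    2    2    2    2
  e   0    1    2    2    2    2
LCS length = dp[4][5] = 2

2


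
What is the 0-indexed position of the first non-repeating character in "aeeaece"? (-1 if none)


Input: aeeaece
Character frequencies:
  'a': 2
  'c': 1
  'e': 4
Scanning left to right for freq == 1:
  Position 0 ('a'): freq=2, skip
  Position 1 ('e'): freq=4, skip
  Position 2 ('e'): freq=4, skip
  Position 3 ('a'): freq=2, skip
  Position 4 ('e'): freq=4, skip
  Position 5 ('c'): unique! => answer = 5

5


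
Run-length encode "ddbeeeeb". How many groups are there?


Input: ddbeeeeb
Scanning for consecutive runs:
  Group 1: 'd' x 2 (positions 0-1)
  Group 2: 'b' x 1 (positions 2-2)
  Group 3: 'e' x 4 (positions 3-6)
  Group 4: 'b' x 1 (positions 7-7)
Total groups: 4

4


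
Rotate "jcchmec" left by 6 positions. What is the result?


Input: "jcchmec", rotate left by 6
First 6 characters: "jcchme"
Remaining characters: "c"
Concatenate remaining + first: "c" + "jcchme" = "cjcchme"

cjcchme


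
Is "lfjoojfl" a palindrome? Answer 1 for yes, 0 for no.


Input: lfjoojfl
Reversed: lfjoojfl
  Compare pos 0 ('l') with pos 7 ('l'): match
  Compare pos 1 ('f') with pos 6 ('f'): match
  Compare pos 2 ('j') with pos 5 ('j'): match
  Compare pos 3 ('o') with pos 4 ('o'): match
Result: palindrome

1


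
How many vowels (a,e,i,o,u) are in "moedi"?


Input: moedi
Checking each character:
  'm' at position 0: consonant
  'o' at position 1: vowel (running total: 1)
  'e' at position 2: vowel (running total: 2)
  'd' at position 3: consonant
  'i' at position 4: vowel (running total: 3)
Total vowels: 3

3


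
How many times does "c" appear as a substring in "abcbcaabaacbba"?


Searching for "c" in "abcbcaabaacbba"
Scanning each position:
  Position 0: "a" => no
  Position 1: "b" => no
  Position 2: "c" => MATCH
  Position 3: "b" => no
  Position 4: "c" => MATCH
  Position 5: "a" => no
  Position 6: "a" => no
  Position 7: "b" => no
  Position 8: "a" => no
  Position 9: "a" => no
  Position 10: "c" => MATCH
  Position 11: "b" => no
  Position 12: "b" => no
  Position 13: "a" => no
Total occurrences: 3

3


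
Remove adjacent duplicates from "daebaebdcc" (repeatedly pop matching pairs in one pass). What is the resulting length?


Input: daebaebdcc
Stack-based adjacent duplicate removal:
  Read 'd': push. Stack: d
  Read 'a': push. Stack: da
  Read 'e': push. Stack: dae
  Read 'b': push. Stack: daeb
  Read 'a': push. Stack: daeba
  Read 'e': push. Stack: daebae
  Read 'b': push. Stack: daebaeb
  Read 'd': push. Stack: daebaebd
  Read 'c': push. Stack: daebaebdc
  Read 'c': matches stack top 'c' => pop. Stack: daebaebd
Final stack: "daebaebd" (length 8)

8


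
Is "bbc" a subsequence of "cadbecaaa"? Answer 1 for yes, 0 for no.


Check if "bbc" is a subsequence of "cadbecaaa"
Greedy scan:
  Position 0 ('c'): no match needed
  Position 1 ('a'): no match needed
  Position 2 ('d'): no match needed
  Position 3 ('b'): matches sub[0] = 'b'
  Position 4 ('e'): no match needed
  Position 5 ('c'): no match needed
  Position 6 ('a'): no match needed
  Position 7 ('a'): no match needed
  Position 8 ('a'): no match needed
Only matched 1/3 characters => not a subsequence

0


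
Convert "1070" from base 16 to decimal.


Input: "1070" in base 16
Positional expansion:
  Digit '1' (value 1) x 16^3 = 4096
  Digit '0' (value 0) x 16^2 = 0
  Digit '7' (value 7) x 16^1 = 112
  Digit '0' (value 0) x 16^0 = 0
Sum = 4208

4208


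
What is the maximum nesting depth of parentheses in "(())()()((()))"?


Input: "(())()()((()))"
Tracking depth:
  Position 0 '(': depth becomes 1
  Position 1 '(': depth becomes 2
  Position 2 ')': depth becomes 1
  Position 3 ')': depth becomes 0
  Position 4 '(': depth becomes 1
  Position 5 ')': depth becomes 0
  Position 6 '(': depth becomes 1
  Position 7 ')': depth becomes 0
  Position 8 '(': depth becomes 1
  Position 9 '(': depth becomes 2
  Position 10 '(': depth becomes 3
  Position 11 ')': depth becomes 2
  Position 12 ')': depth becomes 1
  Position 13 ')': depth becomes 0
Maximum depth reached: 3

3


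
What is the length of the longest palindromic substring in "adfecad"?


Input: "adfecad"
Checking substrings for palindromes:
  No multi-char palindromic substrings found
Longest palindromic substring: "a" with length 1

1


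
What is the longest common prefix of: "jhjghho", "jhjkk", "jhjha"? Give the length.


Words: jhjghho, jhjkk, jhjha
  Position 0: all 'j' => match
  Position 1: all 'h' => match
  Position 2: all 'j' => match
  Position 3: ('g', 'k', 'h') => mismatch, stop
LCP = "jhj" (length 3)

3


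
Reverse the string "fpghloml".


Input: fpghloml
Reading characters right to left:
  Position 7: 'l'
  Position 6: 'm'
  Position 5: 'o'
  Position 4: 'l'
  Position 3: 'h'
  Position 2: 'g'
  Position 1: 'p'
  Position 0: 'f'
Reversed: lmolhgpf

lmolhgpf


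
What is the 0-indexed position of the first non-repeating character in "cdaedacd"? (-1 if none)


Input: cdaedacd
Character frequencies:
  'a': 2
  'c': 2
  'd': 3
  'e': 1
Scanning left to right for freq == 1:
  Position 0 ('c'): freq=2, skip
  Position 1 ('d'): freq=3, skip
  Position 2 ('a'): freq=2, skip
  Position 3 ('e'): unique! => answer = 3

3


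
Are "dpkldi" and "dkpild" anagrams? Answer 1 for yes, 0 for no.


Strings: "dpkldi", "dkpild"
Sorted first:  ddiklp
Sorted second: ddiklp
Sorted forms match => anagrams

1


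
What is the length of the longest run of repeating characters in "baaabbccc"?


Input: "baaabbccc"
Scanning for longest run:
  Position 1 ('a'): new char, reset run to 1
  Position 2 ('a'): continues run of 'a', length=2
  Position 3 ('a'): continues run of 'a', length=3
  Position 4 ('b'): new char, reset run to 1
  Position 5 ('b'): continues run of 'b', length=2
  Position 6 ('c'): new char, reset run to 1
  Position 7 ('c'): continues run of 'c', length=2
  Position 8 ('c'): continues run of 'c', length=3
Longest run: 'a' with length 3

3


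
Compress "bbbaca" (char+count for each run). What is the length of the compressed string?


Input: bbbaca
Runs:
  'b' x 3 => "b3"
  'a' x 1 => "a1"
  'c' x 1 => "c1"
  'a' x 1 => "a1"
Compressed: "b3a1c1a1"
Compressed length: 8

8


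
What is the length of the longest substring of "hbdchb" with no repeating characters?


Input: "hbdchb"
Sliding window (track last position of each char):
  Position 0 ('h'): window [0,0] length 1 -- new best
  Position 1 ('b'): window [0,1] length 2 -- new best
  Position 2 ('d'): window [0,2] length 3 -- new best
  Position 3 ('c'): window [0,3] length 4 -- new best
  Position 4 ('h'): repeat (last at 0), move window start to 1
  Position 4 ('h'): window [1,4] length 4
  Position 5 ('b'): repeat (last at 1), move window start to 2
  Position 5 ('b'): window [2,5] length 4
Longest substring with no repeats: "hbdc" with length 4

4


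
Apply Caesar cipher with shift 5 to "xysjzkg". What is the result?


Caesar cipher: shift "xysjzkg" by 5
  'x' (pos 23) + 5 = pos 2 = 'c'
  'y' (pos 24) + 5 = pos 3 = 'd'
  's' (pos 18) + 5 = pos 23 = 'x'
  'j' (pos 9) + 5 = pos 14 = 'o'
  'z' (pos 25) + 5 = pos 4 = 'e'
  'k' (pos 10) + 5 = pos 15 = 'p'
  'g' (pos 6) + 5 = pos 11 = 'l'
Result: cdxoepl

cdxoepl


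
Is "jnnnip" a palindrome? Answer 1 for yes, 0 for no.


Input: jnnnip
Reversed: pinnnj
  Compare pos 0 ('j') with pos 5 ('p'): MISMATCH
  Compare pos 1 ('n') with pos 4 ('i'): MISMATCH
  Compare pos 2 ('n') with pos 3 ('n'): match
Result: not a palindrome

0


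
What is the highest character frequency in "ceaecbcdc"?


Input: ceaecbcdc
Character counts:
  'a': 1
  'b': 1
  'c': 4
  'd': 1
  'e': 2
Maximum frequency: 4

4


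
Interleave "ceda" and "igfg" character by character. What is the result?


Interleaving "ceda" and "igfg":
  Position 0: 'c' from first, 'i' from second => "ci"
  Position 1: 'e' from first, 'g' from second => "eg"
  Position 2: 'd' from first, 'f' from second => "df"
  Position 3: 'a' from first, 'g' from second => "ag"
Result: ciegdfag

ciegdfag


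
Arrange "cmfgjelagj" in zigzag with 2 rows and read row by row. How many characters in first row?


Zigzag "cmfgjelagj" into 2 rows:
Placing characters:
  'c' => row 0
  'm' => row 1
  'f' => row 0
  'g' => row 1
  'j' => row 0
  'e' => row 1
  'l' => row 0
  'a' => row 1
  'g' => row 0
  'j' => row 1
Rows:
  Row 0: "cfjlg"
  Row 1: "mgeaj"
First row length: 5

5


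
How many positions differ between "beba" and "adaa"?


Comparing "beba" and "adaa" position by position:
  Position 0: 'b' vs 'a' => DIFFER
  Position 1: 'e' vs 'd' => DIFFER
  Position 2: 'b' vs 'a' => DIFFER
  Position 3: 'a' vs 'a' => same
Positions that differ: 3

3


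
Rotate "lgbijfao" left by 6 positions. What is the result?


Input: "lgbijfao", rotate left by 6
First 6 characters: "lgbijf"
Remaining characters: "ao"
Concatenate remaining + first: "ao" + "lgbijf" = "aolgbijf"

aolgbijf


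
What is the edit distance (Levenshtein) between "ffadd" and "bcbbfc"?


Computing edit distance: "ffadd" -> "bcbbfc"
DP table:
           b    c    b    b    f    c
      0    1    2    3    4    5    6
  f   1    1    2    3    4    4    5
  f   2    2    2    3    4    4    5
  a   3    3    3    3    4    5    5
  d   4    4    4    4    4    5    6
  d   5    5    5    5    5    5    6
Edit distance = dp[5][6] = 6

6


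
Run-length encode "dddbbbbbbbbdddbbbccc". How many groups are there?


Input: dddbbbbbbbbdddbbbccc
Scanning for consecutive runs:
  Group 1: 'd' x 3 (positions 0-2)
  Group 2: 'b' x 8 (positions 3-10)
  Group 3: 'd' x 3 (positions 11-13)
  Group 4: 'b' x 3 (positions 14-16)
  Group 5: 'c' x 3 (positions 17-19)
Total groups: 5

5


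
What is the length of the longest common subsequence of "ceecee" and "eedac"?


LCS of "ceecee" and "eedac"
DP table:
           e    e    d    a    c
      0    0    0    0    0    0
  c   0    0    0    0    0    1
  e   0    1    1    1    1    1
  e   0    1    2    2    2    2
  c   0    1    2    2    2    3
  e   0    1    2    2    2    3
  e   0    1    2    2    2    3
LCS length = dp[6][5] = 3

3


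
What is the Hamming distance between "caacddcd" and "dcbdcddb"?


Comparing "caacddcd" and "dcbdcddb" position by position:
  Position 0: 'c' vs 'd' => differ
  Position 1: 'a' vs 'c' => differ
  Position 2: 'a' vs 'b' => differ
  Position 3: 'c' vs 'd' => differ
  Position 4: 'd' vs 'c' => differ
  Position 5: 'd' vs 'd' => same
  Position 6: 'c' vs 'd' => differ
  Position 7: 'd' vs 'b' => differ
Total differences (Hamming distance): 7

7
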